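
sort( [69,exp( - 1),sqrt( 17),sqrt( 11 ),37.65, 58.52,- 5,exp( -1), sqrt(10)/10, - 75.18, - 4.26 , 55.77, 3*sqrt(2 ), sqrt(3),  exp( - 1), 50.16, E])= [-75.18, - 5 ,-4.26,sqrt(10 )/10, exp(  -  1 ) , exp( - 1),exp( - 1), sqrt(3) , E, sqrt( 11),sqrt(17 ),3*sqrt( 2 ), 37.65, 50.16, 55.77,58.52 , 69]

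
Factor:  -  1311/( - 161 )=3^1*7^(-1)*19^1 = 57/7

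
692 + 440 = 1132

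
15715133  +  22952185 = 38667318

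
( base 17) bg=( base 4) 3023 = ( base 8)313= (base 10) 203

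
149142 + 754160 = 903302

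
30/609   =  10/203=0.05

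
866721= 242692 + 624029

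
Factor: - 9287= - 37^1*251^1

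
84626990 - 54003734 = 30623256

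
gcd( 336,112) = 112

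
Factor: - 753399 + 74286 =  - 679113 = - 3^2*61^1*1237^1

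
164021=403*407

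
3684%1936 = 1748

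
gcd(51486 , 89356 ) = 2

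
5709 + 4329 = 10038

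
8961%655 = 446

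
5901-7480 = -1579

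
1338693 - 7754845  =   - 6416152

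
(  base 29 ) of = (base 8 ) 1307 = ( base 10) 711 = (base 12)4b3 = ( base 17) 27e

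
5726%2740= 246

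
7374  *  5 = 36870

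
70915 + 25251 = 96166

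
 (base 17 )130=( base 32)AK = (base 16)154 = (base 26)d2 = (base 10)340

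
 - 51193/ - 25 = 51193/25 = 2047.72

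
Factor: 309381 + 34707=2^3*3^6 *59^1=   344088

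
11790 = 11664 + 126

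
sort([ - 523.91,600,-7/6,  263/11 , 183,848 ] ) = [-523.91, - 7/6,263/11,183,600,848]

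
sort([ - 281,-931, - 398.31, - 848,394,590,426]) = [ - 931, - 848, - 398.31, - 281, 394,426,  590]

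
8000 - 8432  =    -  432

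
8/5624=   1/703 = 0.00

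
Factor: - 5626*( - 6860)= 38594360= 2^3*5^1*7^3*29^1 * 97^1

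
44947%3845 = 2652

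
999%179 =104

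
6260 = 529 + 5731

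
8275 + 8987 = 17262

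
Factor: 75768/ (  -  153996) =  - 2^1*7^1*11^1*313^( - 1) = - 154/313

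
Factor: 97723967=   11^1*8883997^1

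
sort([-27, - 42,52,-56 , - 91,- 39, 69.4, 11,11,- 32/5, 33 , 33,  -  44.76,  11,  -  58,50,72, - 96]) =[-96,  -  91, -58, - 56 ,  -  44.76,-42, - 39, - 27,- 32/5, 11, 11 , 11, 33 , 33, 50, 52, 69.4,72 ]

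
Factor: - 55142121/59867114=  - 2^( - 1)*3^1*23^( -1)*1301459^( - 1 )*18380707^1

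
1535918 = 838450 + 697468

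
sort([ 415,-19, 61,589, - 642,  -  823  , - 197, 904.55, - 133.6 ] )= [ - 823, - 642, - 197, - 133.6, - 19,61, 415, 589, 904.55]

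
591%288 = 15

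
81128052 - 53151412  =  27976640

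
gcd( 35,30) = 5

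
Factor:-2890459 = - 11^1*13^1*17^1  *  29^1*41^1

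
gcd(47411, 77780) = 1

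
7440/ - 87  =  - 2480/29 = - 85.52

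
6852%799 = 460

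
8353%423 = 316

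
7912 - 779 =7133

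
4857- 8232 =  - 3375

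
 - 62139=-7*8877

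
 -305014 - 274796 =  - 579810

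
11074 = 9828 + 1246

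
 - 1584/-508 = 3 + 15/127 = 3.12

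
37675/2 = 37675/2 = 18837.50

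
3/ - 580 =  - 1 + 577/580= - 0.01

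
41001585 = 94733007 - 53731422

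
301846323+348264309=650110632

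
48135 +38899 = 87034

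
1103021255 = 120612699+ 982408556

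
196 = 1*196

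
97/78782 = 97/78782=0.00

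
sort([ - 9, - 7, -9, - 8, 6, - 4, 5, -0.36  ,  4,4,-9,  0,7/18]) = [  -  9, - 9, - 9, - 8 , - 7,-4,-0.36, 0, 7/18, 4,4, 5,6]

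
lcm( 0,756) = 0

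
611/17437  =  13/371 = 0.04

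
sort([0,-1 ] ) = [ -1,0 ] 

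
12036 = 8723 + 3313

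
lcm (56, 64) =448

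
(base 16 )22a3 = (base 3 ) 110011102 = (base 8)21243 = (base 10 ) 8867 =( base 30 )9ph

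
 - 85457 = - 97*881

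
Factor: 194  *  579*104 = 2^4 * 3^1*13^1* 97^1  *193^1= 11681904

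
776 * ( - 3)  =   - 2328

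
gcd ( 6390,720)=90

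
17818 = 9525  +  8293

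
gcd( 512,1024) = 512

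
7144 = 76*94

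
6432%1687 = 1371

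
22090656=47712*463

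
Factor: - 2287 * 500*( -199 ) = 227556500 = 2^2 *5^3*199^1*2287^1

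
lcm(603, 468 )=31356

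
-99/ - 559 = 99/559 = 0.18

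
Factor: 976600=2^3*5^2 * 19^1*257^1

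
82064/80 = 5129/5 = 1025.80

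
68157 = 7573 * 9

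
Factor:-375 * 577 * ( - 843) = 3^2* 5^3*281^1*577^1 = 182404125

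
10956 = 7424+3532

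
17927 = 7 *2561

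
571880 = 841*680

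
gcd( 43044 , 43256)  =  4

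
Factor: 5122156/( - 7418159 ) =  - 2^2*7^( - 2) *13^1*137^1*719^1*151391^( - 1)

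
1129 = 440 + 689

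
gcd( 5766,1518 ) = 6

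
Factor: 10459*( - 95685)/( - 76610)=2^(  -  1)*3^1*47^( - 1)*163^( - 1 ) *6379^1*10459^1 = 200153883/15322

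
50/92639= 50/92639 = 0.00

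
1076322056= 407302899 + 669019157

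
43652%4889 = 4540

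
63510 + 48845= 112355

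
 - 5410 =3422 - 8832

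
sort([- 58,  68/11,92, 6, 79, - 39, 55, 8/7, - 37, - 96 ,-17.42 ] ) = [ - 96,- 58, -39, - 37,- 17.42,8/7,6, 68/11, 55,79 , 92 ] 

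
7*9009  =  63063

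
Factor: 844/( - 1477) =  -2^2 * 7^( - 1) = - 4/7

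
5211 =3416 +1795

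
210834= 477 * 442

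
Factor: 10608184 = 2^3 * 137^1*9679^1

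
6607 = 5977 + 630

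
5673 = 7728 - 2055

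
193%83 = 27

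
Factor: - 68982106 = -2^1*23^1 * 1499611^1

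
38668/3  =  12889 + 1/3 = 12889.33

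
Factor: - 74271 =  - 3^1*19^1*1303^1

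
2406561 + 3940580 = 6347141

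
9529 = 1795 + 7734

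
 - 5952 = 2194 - 8146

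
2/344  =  1/172= 0.01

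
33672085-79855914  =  -46183829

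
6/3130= 3/1565 = 0.00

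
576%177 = 45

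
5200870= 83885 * 62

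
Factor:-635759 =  - 19^1*33461^1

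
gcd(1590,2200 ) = 10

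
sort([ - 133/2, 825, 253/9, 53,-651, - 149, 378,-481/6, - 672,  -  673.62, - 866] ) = [ - 866, - 673.62,  -  672, - 651, - 149, - 481/6, - 133/2, 253/9, 53, 378, 825]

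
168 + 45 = 213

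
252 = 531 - 279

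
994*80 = 79520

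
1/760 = 1/760 = 0.00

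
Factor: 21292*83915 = 2^2*5^1 *13^1*1291^1*5323^1 = 1786718180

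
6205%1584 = 1453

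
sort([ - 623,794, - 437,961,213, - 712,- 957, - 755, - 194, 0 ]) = [ - 957, - 755, - 712, - 623, - 437, - 194, 0, 213, 794 , 961 ]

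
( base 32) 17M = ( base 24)24M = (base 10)1270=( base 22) 2DG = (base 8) 2366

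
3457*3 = 10371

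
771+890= 1661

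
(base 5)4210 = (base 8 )1053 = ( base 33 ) gr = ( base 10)555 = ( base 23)113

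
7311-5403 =1908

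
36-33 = 3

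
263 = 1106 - 843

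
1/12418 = 1/12418  =  0.00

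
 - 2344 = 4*( - 586)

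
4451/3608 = 4451/3608 = 1.23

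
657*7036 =4622652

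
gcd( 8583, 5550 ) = 3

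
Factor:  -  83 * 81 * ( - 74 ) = 497502 = 2^1* 3^4*37^1*83^1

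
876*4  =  3504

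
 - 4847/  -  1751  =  4847/1751 = 2.77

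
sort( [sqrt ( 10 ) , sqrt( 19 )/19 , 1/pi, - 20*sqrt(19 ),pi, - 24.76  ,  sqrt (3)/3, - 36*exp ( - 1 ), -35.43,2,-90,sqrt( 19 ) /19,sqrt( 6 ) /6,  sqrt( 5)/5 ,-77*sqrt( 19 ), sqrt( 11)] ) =[ - 77*sqrt ( 19 ) , - 90, - 20 * sqrt (19), - 35.43, - 24.76, - 36 *exp( - 1 ), sqrt( 19 ) /19,sqrt( 19 ) /19, 1/pi,  sqrt(6)/6,sqrt ( 5 ) /5, sqrt (3) /3, 2,pi,sqrt( 10 ), sqrt( 11)]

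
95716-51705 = 44011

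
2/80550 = 1/40275 = 0.00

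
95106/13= 7315+11/13  =  7315.85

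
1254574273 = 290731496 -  - 963842777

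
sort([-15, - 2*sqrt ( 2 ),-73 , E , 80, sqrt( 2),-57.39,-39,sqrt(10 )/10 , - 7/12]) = [ - 73, - 57.39,-39, - 15, -2*sqrt( 2), -7/12, sqrt (10 ) /10, sqrt( 2), E, 80]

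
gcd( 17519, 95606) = 1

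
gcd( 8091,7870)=1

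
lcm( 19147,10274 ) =421234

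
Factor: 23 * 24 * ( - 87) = -2^3*3^2 * 23^1*29^1= - 48024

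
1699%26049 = 1699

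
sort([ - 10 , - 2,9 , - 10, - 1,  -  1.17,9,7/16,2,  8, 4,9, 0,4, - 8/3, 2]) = [-10, - 10, - 8/3, - 2, - 1.17, - 1,0, 7/16,2,  2, 4,4,8,9,9,9 ]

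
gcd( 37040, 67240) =40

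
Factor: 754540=2^2 * 5^1* 31^1*1217^1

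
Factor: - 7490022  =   - 2^1*3^1 * 1248337^1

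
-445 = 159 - 604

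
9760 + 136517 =146277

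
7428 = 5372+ 2056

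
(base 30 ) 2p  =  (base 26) 37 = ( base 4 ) 1111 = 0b1010101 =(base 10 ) 85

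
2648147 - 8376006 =-5727859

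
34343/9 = 34343/9 = 3815.89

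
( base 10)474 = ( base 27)hf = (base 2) 111011010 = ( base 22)lc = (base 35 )dj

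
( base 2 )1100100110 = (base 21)1h8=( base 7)2231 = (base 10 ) 806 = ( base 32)p6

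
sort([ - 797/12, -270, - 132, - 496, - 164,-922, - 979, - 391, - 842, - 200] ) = [ - 979,-922,- 842,-496, - 391, - 270, -200, -164, - 132,-797/12]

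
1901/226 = 8  +  93/226 = 8.41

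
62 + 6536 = 6598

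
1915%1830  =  85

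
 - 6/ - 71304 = 1/11884 = 0.00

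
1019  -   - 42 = 1061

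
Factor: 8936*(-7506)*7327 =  - 2^4*3^3*17^1*139^1*431^1*1117^1=-  491448384432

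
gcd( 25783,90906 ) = 1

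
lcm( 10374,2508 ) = 228228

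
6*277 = 1662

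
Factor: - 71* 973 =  - 69083  =  - 7^1 *71^1*139^1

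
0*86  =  0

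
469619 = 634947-165328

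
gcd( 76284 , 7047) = 9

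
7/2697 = 7/2697 = 0.00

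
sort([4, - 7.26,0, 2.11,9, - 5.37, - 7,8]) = [ - 7.26, - 7,-5.37,0, 2.11,4, 8,  9]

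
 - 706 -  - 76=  - 630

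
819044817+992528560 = 1811573377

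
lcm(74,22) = 814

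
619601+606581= 1226182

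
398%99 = 2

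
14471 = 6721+7750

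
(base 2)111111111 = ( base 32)FV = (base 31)GF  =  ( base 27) IP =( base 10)511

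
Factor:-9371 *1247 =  -29^1 *43^1*9371^1 = -11685637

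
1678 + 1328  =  3006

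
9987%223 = 175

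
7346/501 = 7346/501 = 14.66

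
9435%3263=2909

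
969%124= 101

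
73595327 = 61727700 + 11867627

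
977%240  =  17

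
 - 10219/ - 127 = 80 + 59/127 = 80.46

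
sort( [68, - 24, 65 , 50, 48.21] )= [-24,  48.21 , 50, 65, 68]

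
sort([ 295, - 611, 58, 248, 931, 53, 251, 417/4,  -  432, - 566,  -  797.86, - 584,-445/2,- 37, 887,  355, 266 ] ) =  [ - 797.86,-611,-584, -566,-432 , - 445/2, - 37,53, 58,417/4, 248,251, 266, 295 , 355, 887, 931 ] 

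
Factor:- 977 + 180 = -797^1 = - 797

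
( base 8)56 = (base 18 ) 2A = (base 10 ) 46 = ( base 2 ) 101110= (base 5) 141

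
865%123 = 4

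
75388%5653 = 1899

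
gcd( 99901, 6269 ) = 1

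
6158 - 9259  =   - 3101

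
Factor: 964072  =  2^3*37^1*3257^1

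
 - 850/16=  - 54 + 7/8 = - 53.12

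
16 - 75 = - 59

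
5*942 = 4710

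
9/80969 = 9/80969 = 0.00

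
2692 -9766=- 7074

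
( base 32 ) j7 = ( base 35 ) hk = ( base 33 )il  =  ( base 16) 267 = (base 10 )615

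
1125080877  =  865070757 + 260010120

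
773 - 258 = 515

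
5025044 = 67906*74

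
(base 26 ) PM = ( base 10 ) 672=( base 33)kc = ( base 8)1240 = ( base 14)360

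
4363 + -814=3549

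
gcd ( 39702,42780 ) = 6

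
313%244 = 69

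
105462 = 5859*18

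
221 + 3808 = 4029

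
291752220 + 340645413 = 632397633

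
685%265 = 155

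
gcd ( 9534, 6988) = 2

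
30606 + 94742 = 125348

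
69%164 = 69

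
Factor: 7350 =2^1*3^1*5^2*7^2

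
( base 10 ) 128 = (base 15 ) 88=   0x80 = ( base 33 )3t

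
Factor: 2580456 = 2^3 * 3^1 * 79^1*1361^1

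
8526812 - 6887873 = 1638939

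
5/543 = 5/543 = 0.01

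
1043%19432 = 1043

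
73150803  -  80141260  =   - 6990457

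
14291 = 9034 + 5257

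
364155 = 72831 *5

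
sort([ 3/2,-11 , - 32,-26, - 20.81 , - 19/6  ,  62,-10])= [ -32 , - 26,-20.81, - 11, - 10,- 19/6 , 3/2 , 62 ]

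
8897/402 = 8897/402 = 22.13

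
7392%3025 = 1342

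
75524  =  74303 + 1221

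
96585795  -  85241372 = 11344423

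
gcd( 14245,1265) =55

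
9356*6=56136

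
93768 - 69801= 23967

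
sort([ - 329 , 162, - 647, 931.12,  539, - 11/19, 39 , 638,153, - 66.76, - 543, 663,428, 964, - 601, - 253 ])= [ - 647, - 601, - 543, - 329, - 253,  -  66.76 , - 11/19,39,  153,162, 428,539,  638,663,931.12, 964 ]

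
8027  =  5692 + 2335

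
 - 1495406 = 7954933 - 9450339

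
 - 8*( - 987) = 7896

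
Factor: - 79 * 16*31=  - 2^4 * 31^1*79^1 = - 39184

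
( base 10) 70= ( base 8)106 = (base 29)2c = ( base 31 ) 28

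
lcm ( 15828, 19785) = 79140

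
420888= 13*32376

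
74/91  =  74/91 = 0.81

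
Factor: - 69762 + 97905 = 3^2*53^1*59^1 = 28143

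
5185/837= 5185/837 =6.19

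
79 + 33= 112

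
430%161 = 108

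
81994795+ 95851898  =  177846693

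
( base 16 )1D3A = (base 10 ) 7482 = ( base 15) 233C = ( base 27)a73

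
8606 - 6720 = 1886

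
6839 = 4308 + 2531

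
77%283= 77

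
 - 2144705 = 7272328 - 9417033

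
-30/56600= - 1 + 5657/5660=-  0.00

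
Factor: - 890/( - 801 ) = 2^1*3^( - 2 )*5^1 =10/9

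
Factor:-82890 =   -  2^1*3^3*5^1*307^1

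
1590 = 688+902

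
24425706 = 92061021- 67635315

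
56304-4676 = 51628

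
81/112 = 81/112 = 0.72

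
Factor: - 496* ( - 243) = 2^4*3^5*31^1 = 120528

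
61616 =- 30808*( - 2) 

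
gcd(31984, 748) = 4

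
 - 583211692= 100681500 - 683893192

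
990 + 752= 1742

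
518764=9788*53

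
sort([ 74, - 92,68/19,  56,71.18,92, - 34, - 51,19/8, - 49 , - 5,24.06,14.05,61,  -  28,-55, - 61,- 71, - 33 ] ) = [  -  92,-71, - 61,  -  55, - 51 , - 49, - 34, - 33, - 28, - 5,19/8,68/19,14.05, 24.06, 56,61,71.18, 74,92] 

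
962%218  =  90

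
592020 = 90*6578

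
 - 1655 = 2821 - 4476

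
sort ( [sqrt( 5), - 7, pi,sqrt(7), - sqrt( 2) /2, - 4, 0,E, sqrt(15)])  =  [ - 7, - 4, - sqrt(2)/2,0, sqrt(5) , sqrt(7 ), E, pi, sqrt(15 )]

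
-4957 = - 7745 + 2788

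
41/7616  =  41/7616= 0.01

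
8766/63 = 974/7=139.14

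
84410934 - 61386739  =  23024195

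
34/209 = 34/209 =0.16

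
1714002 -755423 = 958579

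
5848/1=5848 =5848.00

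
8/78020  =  2/19505 = 0.00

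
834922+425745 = 1260667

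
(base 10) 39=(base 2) 100111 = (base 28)1B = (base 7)54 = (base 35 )14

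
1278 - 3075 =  - 1797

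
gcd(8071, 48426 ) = 8071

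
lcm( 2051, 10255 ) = 10255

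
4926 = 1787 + 3139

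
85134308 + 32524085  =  117658393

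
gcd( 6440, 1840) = 920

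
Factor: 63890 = 2^1*5^1*6389^1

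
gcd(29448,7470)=18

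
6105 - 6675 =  - 570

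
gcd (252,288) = 36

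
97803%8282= 6701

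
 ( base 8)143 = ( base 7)201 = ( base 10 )99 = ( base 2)1100011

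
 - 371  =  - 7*53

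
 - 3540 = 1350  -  4890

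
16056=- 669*(  -  24)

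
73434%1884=1842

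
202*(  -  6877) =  - 1389154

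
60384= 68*888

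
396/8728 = 99/2182 = 0.05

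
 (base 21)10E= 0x1c7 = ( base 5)3310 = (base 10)455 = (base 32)e7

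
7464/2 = 3732 =3732.00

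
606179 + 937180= 1543359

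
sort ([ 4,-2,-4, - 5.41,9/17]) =[  -  5.41, - 4,  -  2,  9/17,4]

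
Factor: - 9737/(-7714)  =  2^(-1 )*13^1 *19^(-1)*29^( - 1 )*107^1 =1391/1102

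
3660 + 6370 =10030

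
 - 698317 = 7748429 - 8446746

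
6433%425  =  58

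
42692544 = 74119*576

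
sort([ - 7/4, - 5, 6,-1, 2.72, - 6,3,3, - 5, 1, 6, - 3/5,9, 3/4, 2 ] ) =[ - 6 , - 5,- 5,-7/4, - 1, - 3/5,3/4,1,2, 2.72 , 3, 3,6, 6, 9]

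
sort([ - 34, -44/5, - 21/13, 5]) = [ - 34, - 44/5, - 21/13,5]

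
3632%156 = 44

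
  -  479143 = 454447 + -933590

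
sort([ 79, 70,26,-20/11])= [-20/11,26,70, 79]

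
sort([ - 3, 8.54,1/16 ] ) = [ - 3, 1/16, 8.54] 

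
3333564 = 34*98046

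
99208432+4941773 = 104150205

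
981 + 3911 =4892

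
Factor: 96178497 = 3^1*41^1 * 47^1*127^1 *131^1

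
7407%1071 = 981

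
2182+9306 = 11488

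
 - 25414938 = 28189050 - 53603988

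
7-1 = 6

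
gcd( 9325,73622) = 1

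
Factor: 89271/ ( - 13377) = - 327/49 = - 3^1*7^( - 2)*109^1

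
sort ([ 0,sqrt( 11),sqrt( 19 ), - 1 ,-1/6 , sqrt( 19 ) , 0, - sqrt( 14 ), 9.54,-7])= [ - 7, - sqrt( 14 ),- 1, - 1/6,0 , 0,sqrt (11), sqrt( 19),sqrt(19) , 9.54]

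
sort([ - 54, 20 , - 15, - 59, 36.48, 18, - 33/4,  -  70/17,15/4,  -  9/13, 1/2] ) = [ - 59, - 54, - 15, - 33/4,-70/17, - 9/13,  1/2, 15/4, 18, 20, 36.48 ]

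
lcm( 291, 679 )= 2037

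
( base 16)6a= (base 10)106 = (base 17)64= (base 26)42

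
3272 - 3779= -507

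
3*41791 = 125373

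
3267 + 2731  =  5998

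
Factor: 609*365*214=2^1*3^1*5^1 * 7^1*29^1  *73^1*107^1= 47568990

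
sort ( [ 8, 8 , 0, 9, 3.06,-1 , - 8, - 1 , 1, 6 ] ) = [  -  8, - 1, - 1, 0, 1, 3.06, 6, 8, 8,9] 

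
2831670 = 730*3879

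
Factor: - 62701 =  - 62701^1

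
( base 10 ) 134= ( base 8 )206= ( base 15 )8e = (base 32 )46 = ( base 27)4q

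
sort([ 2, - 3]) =[ - 3,2]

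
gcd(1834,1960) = 14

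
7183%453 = 388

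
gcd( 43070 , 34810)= 590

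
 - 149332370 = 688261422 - 837593792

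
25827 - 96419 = -70592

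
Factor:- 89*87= - 3^1* 29^1*89^1 = -7743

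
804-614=190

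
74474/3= 74474/3 = 24824.67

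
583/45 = 583/45 = 12.96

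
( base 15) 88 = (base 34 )3q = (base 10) 128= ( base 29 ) 4C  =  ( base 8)200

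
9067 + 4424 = 13491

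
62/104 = 31/52 = 0.60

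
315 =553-238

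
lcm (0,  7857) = 0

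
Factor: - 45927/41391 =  - 81/73 = - 3^4*73^( - 1)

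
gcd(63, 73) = 1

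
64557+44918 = 109475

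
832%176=128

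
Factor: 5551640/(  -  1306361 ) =-2^3*5^1 *7^( -1)*47^1*431^(-1 ) *433^(-1)*2953^1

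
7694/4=3847/2 =1923.50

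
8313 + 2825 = 11138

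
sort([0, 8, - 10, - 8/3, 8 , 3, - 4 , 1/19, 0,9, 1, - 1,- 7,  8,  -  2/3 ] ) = [-10,-7, - 4 , - 8/3, - 1, - 2/3  ,  0, 0,1/19, 1, 3, 8,  8,8,9 ] 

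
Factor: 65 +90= 5^1 * 31^1 = 155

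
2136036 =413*5172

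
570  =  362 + 208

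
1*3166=3166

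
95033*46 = 4371518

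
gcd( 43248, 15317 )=901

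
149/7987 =149/7987 = 0.02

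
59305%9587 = 1783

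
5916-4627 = 1289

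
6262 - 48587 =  - 42325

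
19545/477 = 6515/159 = 40.97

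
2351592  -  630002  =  1721590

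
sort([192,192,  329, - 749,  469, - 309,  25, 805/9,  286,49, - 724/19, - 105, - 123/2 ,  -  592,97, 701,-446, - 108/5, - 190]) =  [ - 749,  -  592, - 446, - 309, - 190, - 105, - 123/2, - 724/19, - 108/5, 25,49,805/9,97,192, 192, 286,329, 469,701]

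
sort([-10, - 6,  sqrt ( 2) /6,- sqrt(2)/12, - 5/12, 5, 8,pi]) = [ - 10,  -  6, - 5/12, - sqrt(2 )/12,sqrt( 2 ) /6 , pi, 5, 8 ]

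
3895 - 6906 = -3011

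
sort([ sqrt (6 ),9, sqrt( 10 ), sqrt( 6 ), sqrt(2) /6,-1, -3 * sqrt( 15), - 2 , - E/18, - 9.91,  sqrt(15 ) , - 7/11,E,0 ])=[-3*sqrt( 15 ), - 9.91, - 2,- 1, - 7/11 ,-E/18,0,  sqrt( 2 )/6 , sqrt(6 ), sqrt(6) , E , sqrt(10), sqrt(15), 9 ] 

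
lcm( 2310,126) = 6930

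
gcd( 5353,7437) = 1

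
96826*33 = 3195258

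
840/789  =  1 + 17/263 = 1.06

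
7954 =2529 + 5425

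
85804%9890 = 6684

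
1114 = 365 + 749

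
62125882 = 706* 87997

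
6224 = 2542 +3682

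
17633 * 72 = 1269576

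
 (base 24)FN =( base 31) CB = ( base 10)383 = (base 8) 577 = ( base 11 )319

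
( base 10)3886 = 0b111100101110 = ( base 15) 1241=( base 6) 25554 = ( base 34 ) 3CA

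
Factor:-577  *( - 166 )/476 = 2^ ( - 1)*7^( - 1 )*17^( - 1 )*83^1*577^1 =47891/238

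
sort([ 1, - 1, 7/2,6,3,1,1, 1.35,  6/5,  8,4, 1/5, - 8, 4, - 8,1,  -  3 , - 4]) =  [-8, - 8, - 4,-3, - 1 , 1/5 , 1,1 , 1,  1 , 6/5,1.35, 3,  7/2 , 4 , 4,6,8]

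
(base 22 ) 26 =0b110010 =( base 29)1l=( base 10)50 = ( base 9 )55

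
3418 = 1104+2314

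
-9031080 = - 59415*152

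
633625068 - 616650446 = 16974622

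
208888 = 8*26111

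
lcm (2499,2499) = 2499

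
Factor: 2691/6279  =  3/7 = 3^1*7^( - 1)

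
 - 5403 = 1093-6496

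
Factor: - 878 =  - 2^1 * 439^1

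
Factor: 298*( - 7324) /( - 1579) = 2182552/1579= 2^3*149^1*1579^( - 1)*1831^1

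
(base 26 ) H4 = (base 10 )446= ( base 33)dh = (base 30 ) eq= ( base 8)676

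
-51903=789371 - 841274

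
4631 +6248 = 10879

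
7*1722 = 12054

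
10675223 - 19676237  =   -9001014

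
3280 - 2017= 1263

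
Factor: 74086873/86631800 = 2^( - 3)*5^( - 2) *7^2*23^( - 1 )*37^ ( -1 )*509^ (-1)*1511977^1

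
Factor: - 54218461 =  - 11^1*4928951^1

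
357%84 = 21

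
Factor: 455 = 5^1*7^1*13^1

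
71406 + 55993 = 127399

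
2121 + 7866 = 9987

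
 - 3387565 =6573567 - 9961132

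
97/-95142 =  - 1 + 95045/95142 = -  0.00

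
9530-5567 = 3963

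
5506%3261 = 2245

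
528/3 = 176 =176.00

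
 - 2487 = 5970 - 8457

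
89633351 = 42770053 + 46863298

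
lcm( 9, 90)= 90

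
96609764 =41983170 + 54626594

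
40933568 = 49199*832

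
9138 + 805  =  9943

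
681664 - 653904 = 27760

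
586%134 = 50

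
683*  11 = 7513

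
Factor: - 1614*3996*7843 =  - 50583773592 = -2^3*3^4*11^1*23^1 *31^1*37^1*269^1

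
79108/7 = 79108/7 = 11301.14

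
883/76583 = 883/76583 = 0.01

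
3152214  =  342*9217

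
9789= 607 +9182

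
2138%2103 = 35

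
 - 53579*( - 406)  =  21753074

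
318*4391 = 1396338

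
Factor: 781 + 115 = 896 = 2^7 * 7^1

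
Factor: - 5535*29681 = -3^3*  5^1*41^1 * 67^1*443^1 =- 164284335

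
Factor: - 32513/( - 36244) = 61/68 = 2^ ( - 2) * 17^( - 1 )*61^1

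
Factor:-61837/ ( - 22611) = 3^( - 1)*7537^(  -  1)*61837^1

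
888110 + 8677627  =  9565737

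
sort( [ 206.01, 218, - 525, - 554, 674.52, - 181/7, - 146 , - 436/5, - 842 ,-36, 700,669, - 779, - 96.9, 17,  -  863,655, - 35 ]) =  [ - 863, - 842,  -  779 , - 554,-525,  -  146 ,  -  96.9,  -  436/5, - 36,-35, - 181/7, 17, 206.01,  218,655, 669, 674.52,  700]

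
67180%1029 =295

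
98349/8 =98349/8  =  12293.62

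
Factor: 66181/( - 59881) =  - 17^2*229^1*233^( - 1 ) * 257^( - 1) 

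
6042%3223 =2819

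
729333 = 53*13761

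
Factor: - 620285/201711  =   - 3^( -1) * 5^1*71^( - 1)*131^1 = - 655/213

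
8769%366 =351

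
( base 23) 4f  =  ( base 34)35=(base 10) 107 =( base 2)1101011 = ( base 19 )5c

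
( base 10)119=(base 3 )11102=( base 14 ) 87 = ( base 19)65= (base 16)77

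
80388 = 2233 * 36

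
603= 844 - 241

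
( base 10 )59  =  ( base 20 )2j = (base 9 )65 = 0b111011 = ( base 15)3e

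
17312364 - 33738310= - 16425946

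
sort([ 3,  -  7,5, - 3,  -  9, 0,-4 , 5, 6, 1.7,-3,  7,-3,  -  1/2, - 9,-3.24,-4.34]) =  [ - 9, -9,-7, - 4.34, - 4, -3.24 , -3, - 3,-3 ,  -  1/2,  0,1.7, 3, 5, 5,  6, 7] 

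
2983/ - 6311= -2983/6311 = - 0.47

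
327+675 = 1002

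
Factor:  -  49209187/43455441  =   - 3^(  -  1)*23^( - 1)* 137^(  -  1 )*149^1*223^1* 1481^1*4597^ ( - 1)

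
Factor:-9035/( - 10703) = 65/77 = 5^1*7^(-1 )*11^ (-1)*13^1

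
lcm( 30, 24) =120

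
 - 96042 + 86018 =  - 10024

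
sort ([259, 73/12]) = [ 73/12, 259 ] 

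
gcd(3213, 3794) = 7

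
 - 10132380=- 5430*1866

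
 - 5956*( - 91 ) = 541996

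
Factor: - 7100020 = -2^2*5^1*151^1*2351^1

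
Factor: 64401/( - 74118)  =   - 21467/24706 = - 2^(-1 )*11^( - 1)*1123^ ( - 1)*21467^1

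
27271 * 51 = 1390821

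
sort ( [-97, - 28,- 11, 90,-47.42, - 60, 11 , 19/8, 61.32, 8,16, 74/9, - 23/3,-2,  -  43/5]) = [-97, - 60, - 47.42,-28, - 11, - 43/5, - 23/3,-2,19/8, 8 , 74/9,11,16, 61.32, 90] 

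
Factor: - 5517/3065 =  - 9/5 = - 3^2*5^(  -  1 )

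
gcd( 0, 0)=0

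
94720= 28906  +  65814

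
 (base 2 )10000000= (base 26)4o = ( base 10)128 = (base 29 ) 4c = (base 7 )242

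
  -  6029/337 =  - 18 + 37/337=- 17.89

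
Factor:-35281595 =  - 5^1 * 293^1*24083^1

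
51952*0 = 0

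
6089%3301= 2788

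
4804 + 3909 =8713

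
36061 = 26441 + 9620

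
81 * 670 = 54270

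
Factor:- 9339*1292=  - 12065988=-2^2*3^1*11^1 * 17^1*19^1 *283^1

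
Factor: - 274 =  - 2^1* 137^1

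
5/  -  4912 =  - 5/4912 = -  0.00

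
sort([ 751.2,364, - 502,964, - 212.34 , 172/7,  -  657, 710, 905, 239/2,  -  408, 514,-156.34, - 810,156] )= [ - 810,-657, - 502, - 408, - 212.34, - 156.34, 172/7, 239/2, 156,364, 514, 710,751.2, 905, 964 ]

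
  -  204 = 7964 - 8168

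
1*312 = 312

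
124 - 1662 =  - 1538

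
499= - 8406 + 8905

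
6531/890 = 6531/890 = 7.34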